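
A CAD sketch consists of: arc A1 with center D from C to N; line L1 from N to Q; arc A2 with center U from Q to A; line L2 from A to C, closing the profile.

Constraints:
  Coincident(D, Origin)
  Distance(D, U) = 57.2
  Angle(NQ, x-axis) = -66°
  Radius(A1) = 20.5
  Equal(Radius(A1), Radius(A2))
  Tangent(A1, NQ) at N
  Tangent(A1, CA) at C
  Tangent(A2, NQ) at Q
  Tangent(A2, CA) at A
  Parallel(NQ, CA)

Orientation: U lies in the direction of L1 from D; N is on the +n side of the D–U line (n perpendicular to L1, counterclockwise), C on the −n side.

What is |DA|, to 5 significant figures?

60.763

Tangency of A1 to both parallel lines with radius 20.5 puts N and C at D ± 20.5·n: N = (18.728, 8.3381), C = (-18.728, -8.3381). Equal radii place Q and A the same way about U: Q = U + 20.5·n = (41.993, -43.917), A = U − 20.5·n = (4.5377, -60.593). Then |DA| = |A − D| = 60.763.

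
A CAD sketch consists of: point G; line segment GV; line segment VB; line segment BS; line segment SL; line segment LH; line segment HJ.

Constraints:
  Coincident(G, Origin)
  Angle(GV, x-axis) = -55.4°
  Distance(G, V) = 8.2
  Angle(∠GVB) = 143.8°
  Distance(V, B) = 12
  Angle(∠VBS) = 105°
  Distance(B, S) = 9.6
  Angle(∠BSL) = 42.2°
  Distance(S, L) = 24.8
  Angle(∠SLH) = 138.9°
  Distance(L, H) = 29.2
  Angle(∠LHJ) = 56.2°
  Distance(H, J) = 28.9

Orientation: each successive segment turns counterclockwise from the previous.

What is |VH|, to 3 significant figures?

35.3

G is at the origin; GV runs at -55.4° with length 8.2, so V = (4.66, -6.75). ∠GVB = 143.8° gives VB at -19.2° from the x-axis; with |VB| = 12.0, B = (16.0, -10.7). ∠VBS = 105.0° gives BS at 55.8° from the x-axis; with |BS| = 9.6, S = (21.4, -2.76). ∠BSL = 42.2° gives SL at -166° from the x-axis; with |SL| = 24.8, L = (-2.72, -8.59). ∠SLH = 138.9° gives LH at -125° from the x-axis; with |LH| = 29.2, H = (-19.6, -32.4). Then |VH| = |H − V| = 35.3.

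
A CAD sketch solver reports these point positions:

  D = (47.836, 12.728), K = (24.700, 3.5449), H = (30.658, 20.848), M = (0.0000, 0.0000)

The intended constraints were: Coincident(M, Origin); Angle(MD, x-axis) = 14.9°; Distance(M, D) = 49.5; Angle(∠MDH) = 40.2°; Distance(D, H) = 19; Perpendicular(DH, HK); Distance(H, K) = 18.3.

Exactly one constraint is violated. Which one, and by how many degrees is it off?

Perpendicular(DH, HK) — off by 6.30°.

M = (0.00, 0.00) ✓; MD at 14.90° ✓; |MD| = 49.50 ✓; ∠MDH = 40.20° ✓; |DH| = 19.00 ✓; ∠(DH, HK) = 96.30° ✗; |HK| = 18.30 ✓.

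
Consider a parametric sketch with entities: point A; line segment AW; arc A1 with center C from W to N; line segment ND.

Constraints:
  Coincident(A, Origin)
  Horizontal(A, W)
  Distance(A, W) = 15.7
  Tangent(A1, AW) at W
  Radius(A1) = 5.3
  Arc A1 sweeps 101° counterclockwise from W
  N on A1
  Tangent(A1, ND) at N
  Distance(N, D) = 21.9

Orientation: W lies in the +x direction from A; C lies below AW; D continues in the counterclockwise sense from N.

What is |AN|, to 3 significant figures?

12.2

A is at the origin; AW is horizontal with |AW| = 15.7 and W on the +x side, so W = (15.7, 0.00). Since A1 is tangent to AW there, CW ⟂ AW, so C = W + (0, -5.3) = (15.7, -5.30). On A1, W sits at bearing 90° from C; a 101° counterclockwise sweep puts N at bearing 191°, so N = C + 5.3·(cos 191°, sin 191°) = (10.5, -6.31). Then |AN| = |N − A| = 12.2.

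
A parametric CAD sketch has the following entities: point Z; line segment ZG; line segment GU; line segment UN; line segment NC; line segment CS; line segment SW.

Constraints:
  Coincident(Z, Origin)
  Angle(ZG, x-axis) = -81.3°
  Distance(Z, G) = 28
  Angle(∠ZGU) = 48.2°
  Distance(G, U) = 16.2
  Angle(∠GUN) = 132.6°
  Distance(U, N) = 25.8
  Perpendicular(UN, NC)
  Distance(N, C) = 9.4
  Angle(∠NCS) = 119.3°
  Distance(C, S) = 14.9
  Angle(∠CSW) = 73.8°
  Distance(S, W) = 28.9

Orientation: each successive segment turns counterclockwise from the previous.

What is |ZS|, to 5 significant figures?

6.0833

UN is perpendicular to NC, so NC runs at -172.10°; with |NC| = 9.4, C = (1.6829, 9.0857). ∠NCS = 119.3° gives CS at -111.40° from the x-axis; with |CS| = 14.9, S = (-3.7538, -4.7871). Then |ZS| = |S − Z| = 6.0833.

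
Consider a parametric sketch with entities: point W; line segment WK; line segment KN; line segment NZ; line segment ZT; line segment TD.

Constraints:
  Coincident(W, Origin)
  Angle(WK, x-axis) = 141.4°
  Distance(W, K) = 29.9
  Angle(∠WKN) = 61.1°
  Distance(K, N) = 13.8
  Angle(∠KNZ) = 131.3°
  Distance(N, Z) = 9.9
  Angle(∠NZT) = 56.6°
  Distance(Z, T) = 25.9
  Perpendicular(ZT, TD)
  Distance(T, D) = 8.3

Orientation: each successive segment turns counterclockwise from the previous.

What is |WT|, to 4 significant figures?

24.93

∠KNZ = 131.3° gives NZ at -51.00° from the x-axis; with |NZ| = 9.9, Z = (-19.46, -2.642). ∠NZT = 56.6° gives ZT at 72.40° from the x-axis; with |ZT| = 25.9, T = (-11.63, 22.05). Then |WT| = |T − W| = 24.93.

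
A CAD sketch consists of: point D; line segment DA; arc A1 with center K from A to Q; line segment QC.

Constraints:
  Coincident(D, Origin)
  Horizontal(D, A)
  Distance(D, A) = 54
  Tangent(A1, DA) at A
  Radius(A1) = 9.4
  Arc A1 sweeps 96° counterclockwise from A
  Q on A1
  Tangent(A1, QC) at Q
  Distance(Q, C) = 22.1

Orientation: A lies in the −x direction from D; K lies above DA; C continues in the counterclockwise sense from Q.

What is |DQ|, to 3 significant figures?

45.8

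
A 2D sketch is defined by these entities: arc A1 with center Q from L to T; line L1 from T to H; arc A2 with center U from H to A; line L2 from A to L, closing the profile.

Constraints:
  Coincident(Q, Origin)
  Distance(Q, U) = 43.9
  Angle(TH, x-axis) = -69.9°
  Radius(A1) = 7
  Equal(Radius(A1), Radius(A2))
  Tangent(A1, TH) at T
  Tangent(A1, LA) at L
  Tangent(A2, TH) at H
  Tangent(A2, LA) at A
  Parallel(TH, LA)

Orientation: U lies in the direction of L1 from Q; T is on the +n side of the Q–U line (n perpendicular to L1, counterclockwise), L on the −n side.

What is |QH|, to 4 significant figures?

44.45

Tangency of A1 to both parallel lines with radius 7.0 puts T and L at Q ± 7.0·n: T = (6.574, 2.406), L = (-6.574, -2.406). Equal radii place H and A the same way about U: H = U + 7.0·n = (21.66, -38.82), A = U − 7.0·n = (8.513, -43.63). Then |QH| = |H − Q| = 44.45.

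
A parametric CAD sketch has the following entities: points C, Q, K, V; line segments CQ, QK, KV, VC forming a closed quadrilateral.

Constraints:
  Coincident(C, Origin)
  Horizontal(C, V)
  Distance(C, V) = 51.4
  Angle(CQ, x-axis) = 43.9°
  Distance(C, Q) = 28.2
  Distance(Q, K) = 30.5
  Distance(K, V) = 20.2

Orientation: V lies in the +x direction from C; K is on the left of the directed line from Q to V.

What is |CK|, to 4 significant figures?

54.68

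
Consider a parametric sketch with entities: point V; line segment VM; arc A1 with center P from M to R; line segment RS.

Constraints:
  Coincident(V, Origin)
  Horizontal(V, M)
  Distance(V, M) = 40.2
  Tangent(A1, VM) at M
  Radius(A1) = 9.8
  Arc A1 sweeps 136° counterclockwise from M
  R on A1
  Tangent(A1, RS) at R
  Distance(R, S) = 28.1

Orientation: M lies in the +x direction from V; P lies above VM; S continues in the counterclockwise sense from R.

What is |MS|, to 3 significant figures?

38.8

On A1, M sits at bearing -90° from P; a 136° counterclockwise sweep puts R at bearing 46°, so R = P + 9.8·(cos 46°, sin 46°) = (47.0, 16.8). Tangency of A1 to RS means the radius PR is perpendicular to RS, so RS runs along (−sin 46°, cos 46°); with |RS| = 28.1, S = (26.8, 36.4). Then |MS| = |S − M| = 38.8.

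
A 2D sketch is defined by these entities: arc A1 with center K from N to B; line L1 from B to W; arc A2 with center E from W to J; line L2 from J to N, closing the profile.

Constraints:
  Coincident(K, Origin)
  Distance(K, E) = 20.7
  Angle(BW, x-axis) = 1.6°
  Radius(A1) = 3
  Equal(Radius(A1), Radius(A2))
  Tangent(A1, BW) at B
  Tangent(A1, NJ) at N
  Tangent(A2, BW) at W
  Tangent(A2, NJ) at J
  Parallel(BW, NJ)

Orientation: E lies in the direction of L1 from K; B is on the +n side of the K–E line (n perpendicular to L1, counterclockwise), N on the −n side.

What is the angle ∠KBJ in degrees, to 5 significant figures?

73.836°

The slot axis is L1's direction at 1.6°, so u = (cos 1.6°, sin 1.6°) = (0.99961, 0.027922) and n = (−sin 1.6°, cos 1.6°) = (-0.027922, 0.99961). K is at the origin and E lies 20.7 along u from K, so E = 20.7·u = (20.692, 0.57798). Tangency of A1 to both parallel lines with radius 3.0 puts B and N at K ± 3.0·n: B = (-0.083765, 2.9988), N = (0.083765, -2.9988). Equal radii place W and J the same way about E: W = E + 3.0·n = (20.608, 3.5768), J = E − 3.0·n = (20.776, -2.4209). Then cos ∠KBJ = BK·BJ / (|BK||BJ|), giving 73.836°.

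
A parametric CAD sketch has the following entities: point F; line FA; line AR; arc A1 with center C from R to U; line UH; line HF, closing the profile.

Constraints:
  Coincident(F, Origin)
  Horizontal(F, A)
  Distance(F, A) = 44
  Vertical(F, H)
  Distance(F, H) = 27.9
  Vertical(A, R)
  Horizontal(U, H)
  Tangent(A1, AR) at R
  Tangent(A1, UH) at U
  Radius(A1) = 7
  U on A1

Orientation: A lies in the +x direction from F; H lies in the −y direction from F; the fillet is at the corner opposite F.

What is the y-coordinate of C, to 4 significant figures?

-20.90

F is at the origin; FA is horizontal with |FA| = 44.0 and A on the +x side, so A = (44.00, 0.000). FH is vertical with |FH| = 27.9 and H on the −y side, so H = (0.000, -27.90). The virtual corner opposite F is at (44.00, -27.90). Tangency of A1 to AR means the radius CR is perpendicular to AR and tangency of A1 to UH means the radius CU is perpendicular to UH, with radius 7.0, so the center C sits 7.0 in from both sides at C = (37.00, -20.90). So C.y = -20.90.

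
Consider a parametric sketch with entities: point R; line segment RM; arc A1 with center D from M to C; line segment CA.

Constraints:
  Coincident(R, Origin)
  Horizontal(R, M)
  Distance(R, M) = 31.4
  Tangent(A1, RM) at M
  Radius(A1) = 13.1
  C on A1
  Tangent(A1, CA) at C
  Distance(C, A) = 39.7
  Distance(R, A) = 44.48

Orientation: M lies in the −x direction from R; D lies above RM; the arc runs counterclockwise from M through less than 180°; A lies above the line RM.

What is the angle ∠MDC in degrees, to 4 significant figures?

66.60°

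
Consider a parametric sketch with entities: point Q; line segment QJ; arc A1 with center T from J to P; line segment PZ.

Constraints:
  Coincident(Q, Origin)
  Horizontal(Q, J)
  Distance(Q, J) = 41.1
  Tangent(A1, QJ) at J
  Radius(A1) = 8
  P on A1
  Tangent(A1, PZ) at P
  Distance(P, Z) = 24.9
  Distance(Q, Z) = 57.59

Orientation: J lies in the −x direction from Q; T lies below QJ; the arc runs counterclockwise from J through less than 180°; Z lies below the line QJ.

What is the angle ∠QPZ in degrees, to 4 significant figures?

94.92°

Q is at the origin; Q and J share the same y with |QJ| = 41.1 and J on the −x side, so J = (-41.10, 0.000). The tangent condition forces TJ to be normal to QJ, so T = J + (0, -8) = (-41.10, -8.000). Since TP ⟂ PZ (tangency), |TZ| = √(8.0² + 24.9²) = 26.15 regardless of where P sits on A1. So Z lies on both circle(Q, 57.59) and circle(T, 26.15); the below-QJ intersection is Z = (-46.83, -33.52). P is the foot of the tangent from Z: P = (-49.07, -8.719).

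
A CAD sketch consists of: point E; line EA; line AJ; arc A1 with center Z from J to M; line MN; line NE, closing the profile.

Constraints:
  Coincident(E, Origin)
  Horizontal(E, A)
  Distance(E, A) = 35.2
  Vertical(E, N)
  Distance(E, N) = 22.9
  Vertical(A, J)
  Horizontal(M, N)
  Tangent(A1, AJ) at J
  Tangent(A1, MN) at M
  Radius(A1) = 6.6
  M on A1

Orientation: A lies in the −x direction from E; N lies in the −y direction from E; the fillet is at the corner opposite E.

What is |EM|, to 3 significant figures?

36.6

E is at the origin; E and A share the same y with |EA| = 35.2 and A on the −x side, so A = (-35.2, 0.00). E and N share the same x with |EN| = 22.9 and N on the −y side, so N = (0.00, -22.9). The virtual corner opposite E is at (-35.2, -22.9). Since A1 is tangent to AJ there, ZJ ⟂ AJ and since A1 is tangent to MN there, ZM ⟂ MN, with radius 6.6, so the center Z sits 6.6 in from both sides at Z = (-28.6, -16.3). That places the tangent points at J = (-35.2, -16.3) on AJ and M = (-28.6, -22.9) on MN. Then |EM| = |M − E| = 36.6.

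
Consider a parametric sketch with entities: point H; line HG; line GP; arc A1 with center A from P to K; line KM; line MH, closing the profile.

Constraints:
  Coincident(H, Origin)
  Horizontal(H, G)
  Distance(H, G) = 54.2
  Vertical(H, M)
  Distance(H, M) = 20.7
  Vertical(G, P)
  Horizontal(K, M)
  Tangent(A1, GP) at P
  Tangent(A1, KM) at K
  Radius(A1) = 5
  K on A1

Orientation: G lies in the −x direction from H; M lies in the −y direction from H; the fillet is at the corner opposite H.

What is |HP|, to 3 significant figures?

56.4

H is at the origin; H and G share the same y with |HG| = 54.2 and G on the −x side, so G = (-54.2, 0.00). H and M share the same x with |HM| = 20.7 and M on the −y side, so M = (0.00, -20.7). The virtual corner opposite H is at (-54.2, -20.7). The tangent condition forces AP to be normal to GP and since A1 is tangent to KM there, AK ⟂ KM, with radius 5.0, so the center A sits 5.0 in from both sides at A = (-49.2, -15.7). That places the tangent points at P = (-54.2, -15.7) on GP and K = (-49.2, -20.7) on KM. Then |HP| = |P − H| = 56.4.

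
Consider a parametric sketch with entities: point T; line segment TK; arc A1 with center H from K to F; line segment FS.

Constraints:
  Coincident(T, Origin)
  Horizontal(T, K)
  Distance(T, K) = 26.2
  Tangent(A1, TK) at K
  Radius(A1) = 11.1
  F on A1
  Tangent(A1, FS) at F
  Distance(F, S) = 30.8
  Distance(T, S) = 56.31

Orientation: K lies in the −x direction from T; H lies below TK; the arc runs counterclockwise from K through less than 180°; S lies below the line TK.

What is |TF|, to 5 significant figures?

38.860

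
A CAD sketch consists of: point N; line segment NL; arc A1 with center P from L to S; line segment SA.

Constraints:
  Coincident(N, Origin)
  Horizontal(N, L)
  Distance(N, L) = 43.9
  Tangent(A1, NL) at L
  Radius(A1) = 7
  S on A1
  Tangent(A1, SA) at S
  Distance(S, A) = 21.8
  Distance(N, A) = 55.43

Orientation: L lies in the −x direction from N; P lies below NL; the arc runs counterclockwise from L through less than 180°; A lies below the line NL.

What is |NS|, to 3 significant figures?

51.5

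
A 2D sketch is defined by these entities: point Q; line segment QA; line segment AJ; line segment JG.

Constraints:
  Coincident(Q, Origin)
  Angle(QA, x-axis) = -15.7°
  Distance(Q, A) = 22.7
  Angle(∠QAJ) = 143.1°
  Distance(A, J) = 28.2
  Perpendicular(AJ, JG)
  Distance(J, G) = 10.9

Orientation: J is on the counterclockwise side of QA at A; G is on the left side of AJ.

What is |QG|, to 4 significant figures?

46.43

∠QAJ = 143.1°, so AJ runs at -15.7° + (180° − 143.1°) = 21.20° from the x-axis; with |AJ| = 28.2, J = A + 28.2·(cos 21.20°, sin 21.20°) = (48.14, 4.055). AJ is perpendicular to JG; with |JG| = 10.9 on the left of AJ, G = J + 10.9·(-0.3616, 0.9323) = (44.20, 14.22). Then |QG| = |G − Q| = 46.43.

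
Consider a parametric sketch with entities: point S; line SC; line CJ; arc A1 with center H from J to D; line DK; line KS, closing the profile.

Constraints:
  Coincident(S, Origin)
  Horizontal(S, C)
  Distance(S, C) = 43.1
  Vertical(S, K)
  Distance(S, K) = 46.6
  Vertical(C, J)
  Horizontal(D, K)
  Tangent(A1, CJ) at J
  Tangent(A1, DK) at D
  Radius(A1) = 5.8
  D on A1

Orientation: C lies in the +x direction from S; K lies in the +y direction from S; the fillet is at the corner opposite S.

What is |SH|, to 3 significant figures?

55.3

S is at the origin; SC is horizontal with |SC| = 43.1 and C on the +x side, so C = (43.1, 0.00). SK is vertical with |SK| = 46.6 and K on the +y side, so K = (0.00, 46.6). The virtual corner opposite S is at (43.1, 46.6). Since A1 is tangent to CJ there, HJ ⟂ CJ and A1 meets DK tangentially, so HD is at right angles to DK, with radius 5.8, so the center H sits 5.8 in from both sides at H = (37.3, 40.8). Then |SH| = |H − S| = 55.3.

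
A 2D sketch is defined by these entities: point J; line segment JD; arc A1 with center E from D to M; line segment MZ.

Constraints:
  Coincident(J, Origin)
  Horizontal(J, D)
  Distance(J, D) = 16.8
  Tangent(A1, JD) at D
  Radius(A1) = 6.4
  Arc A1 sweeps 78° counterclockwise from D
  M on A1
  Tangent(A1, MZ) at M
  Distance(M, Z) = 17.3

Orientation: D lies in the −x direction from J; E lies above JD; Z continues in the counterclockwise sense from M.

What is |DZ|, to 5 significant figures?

24.099

J is at the origin; J and D share the same y with |JD| = 16.8 and D on the −x side, so D = (-16.800, 0.0000). Tangency of A1 to JD means the radius ED is perpendicular to JD, so E = D + (0, 6.4) = (-16.800, 6.4000). On A1, D sits at bearing -90° from E; a 78° counterclockwise sweep puts M at bearing -12°, so M = E + 6.4·(cos -12°, sin -12°) = (-10.540, 5.0694). Tangency of A1 to MZ means the radius EM is perpendicular to MZ, so MZ runs along (−sin -12°, cos -12°); with |MZ| = 17.3, Z = (-6.9430, 21.991). Then |DZ| = |Z − D| = 24.099.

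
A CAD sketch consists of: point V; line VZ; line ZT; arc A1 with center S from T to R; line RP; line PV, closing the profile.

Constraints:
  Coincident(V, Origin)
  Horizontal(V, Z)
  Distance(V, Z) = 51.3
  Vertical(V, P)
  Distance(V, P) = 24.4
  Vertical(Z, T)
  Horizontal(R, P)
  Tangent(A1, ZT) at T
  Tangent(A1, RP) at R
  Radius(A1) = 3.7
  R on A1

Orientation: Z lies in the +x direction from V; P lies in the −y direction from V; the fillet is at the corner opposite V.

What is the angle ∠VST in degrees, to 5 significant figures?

156.50°

The virtual corner opposite V is at (51.300, -24.400). The tangent condition forces ST to be normal to ZT and tangency of A1 to RP means the radius SR is perpendicular to RP, with radius 3.7, so the center S sits 3.7 in from both sides at S = (47.600, -20.700). That places the tangent points at T = (51.300, -20.700) on ZT and R = (47.600, -24.400) on RP. Then cos ∠VST = SV·ST / (|SV||ST|), giving 156.50°.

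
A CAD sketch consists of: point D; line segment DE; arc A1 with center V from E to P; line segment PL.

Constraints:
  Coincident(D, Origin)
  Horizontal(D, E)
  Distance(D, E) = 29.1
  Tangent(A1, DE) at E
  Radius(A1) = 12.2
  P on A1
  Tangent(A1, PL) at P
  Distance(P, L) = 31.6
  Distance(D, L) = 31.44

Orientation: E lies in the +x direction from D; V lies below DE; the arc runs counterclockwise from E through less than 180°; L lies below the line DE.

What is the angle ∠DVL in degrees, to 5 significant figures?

57.309°

Checks: |VP| = 12.20 ✓; ∠(VP, PL) = 90.00° ✓; |PL| = 31.60 ✓; |DL| = 31.44 ✓.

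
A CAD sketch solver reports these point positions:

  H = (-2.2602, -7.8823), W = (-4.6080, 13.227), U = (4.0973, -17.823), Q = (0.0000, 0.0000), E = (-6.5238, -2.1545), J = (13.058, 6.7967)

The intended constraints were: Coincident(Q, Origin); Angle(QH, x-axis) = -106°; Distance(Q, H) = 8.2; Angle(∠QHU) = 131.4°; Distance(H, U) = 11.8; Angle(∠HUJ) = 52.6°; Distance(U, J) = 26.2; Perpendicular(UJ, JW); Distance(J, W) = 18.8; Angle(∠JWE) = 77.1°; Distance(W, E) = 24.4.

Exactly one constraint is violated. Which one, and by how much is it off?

Distance(W, E) = 24.4 — off by 8.90.

Q = (0.00, 0.00) ✓; QH at -106.0° ✓; |QH| = 8.200 ✓; ∠QHU = 131.4° ✓; |HU| = 11.80 ✓; ∠HUJ = 52.60° ✓; |UJ| = 26.20 ✓; ∠(UJ, JW) = 90.00° ✓; |JW| = 18.80 ✓; ∠JWE = 77.10° ✓; |WE| = 15.50 ✗.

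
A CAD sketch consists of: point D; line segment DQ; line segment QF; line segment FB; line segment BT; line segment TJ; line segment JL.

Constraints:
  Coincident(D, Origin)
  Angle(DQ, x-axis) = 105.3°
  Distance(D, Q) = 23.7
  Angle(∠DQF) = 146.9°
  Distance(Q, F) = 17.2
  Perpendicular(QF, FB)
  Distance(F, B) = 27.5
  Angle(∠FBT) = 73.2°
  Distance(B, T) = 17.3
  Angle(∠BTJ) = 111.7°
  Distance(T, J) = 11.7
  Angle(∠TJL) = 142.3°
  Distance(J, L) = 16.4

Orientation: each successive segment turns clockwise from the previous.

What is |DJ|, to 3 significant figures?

19.6

D is at the origin; DQ runs at 105.3° with length 23.7, so Q = (-6.25, 22.9). ∠DQF = 146.9° gives QF at 72.2° from the x-axis; with |QF| = 17.2, F = (-0.996, 39.2). The perpendicularity gives FB at right angles to QF, so FB runs at -17.8°; with |FB| = 27.5, B = (25.2, 30.8). ∠FBT = 73.2° gives BT at -125° from the x-axis; with |BT| = 17.3, T = (15.4, 16.6). ∠BTJ = 111.7° gives TJ at 167° from the x-axis; with |TJ| = 11.7, J = (3.96, 19.2). Then |DJ| = |J − D| = 19.6.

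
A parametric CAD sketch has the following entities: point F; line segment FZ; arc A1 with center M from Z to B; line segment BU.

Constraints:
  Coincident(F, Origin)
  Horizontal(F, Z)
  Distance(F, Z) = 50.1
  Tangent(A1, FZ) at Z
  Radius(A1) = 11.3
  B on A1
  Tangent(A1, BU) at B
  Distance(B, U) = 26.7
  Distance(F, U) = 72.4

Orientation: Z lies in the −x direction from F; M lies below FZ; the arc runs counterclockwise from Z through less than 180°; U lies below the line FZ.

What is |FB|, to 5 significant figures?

62.407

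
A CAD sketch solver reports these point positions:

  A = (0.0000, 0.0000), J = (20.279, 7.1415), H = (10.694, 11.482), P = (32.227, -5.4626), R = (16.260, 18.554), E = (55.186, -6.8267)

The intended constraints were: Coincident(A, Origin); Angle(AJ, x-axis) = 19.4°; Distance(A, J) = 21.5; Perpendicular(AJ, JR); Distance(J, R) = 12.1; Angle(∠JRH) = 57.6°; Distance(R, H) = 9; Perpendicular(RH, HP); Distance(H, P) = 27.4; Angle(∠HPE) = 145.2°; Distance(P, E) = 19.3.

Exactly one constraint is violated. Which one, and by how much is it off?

Distance(P, E) = 19.3 — off by 3.70.

A = (0.00, 0.00) ✓; AJ at 19.40° ✓; |AJ| = 21.50 ✓; ∠(AJ, JR) = 90.00° ✓; |JR| = 12.10 ✓; ∠JRH = 57.60° ✓; |RH| = 9.000 ✓; ∠(RH, HP) = 90.00° ✓; |HP| = 27.40 ✓; ∠HPE = 145.2° ✓; |PE| = 23.00 ✗.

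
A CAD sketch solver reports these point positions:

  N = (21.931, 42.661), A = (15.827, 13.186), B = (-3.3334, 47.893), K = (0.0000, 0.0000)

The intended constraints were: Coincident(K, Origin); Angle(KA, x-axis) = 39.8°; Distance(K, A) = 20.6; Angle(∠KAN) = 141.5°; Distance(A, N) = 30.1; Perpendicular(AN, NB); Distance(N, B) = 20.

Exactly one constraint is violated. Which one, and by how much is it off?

Distance(N, B) = 20 — off by 5.80.

K = (0.00, 0.00) ✓; KA at 39.80° ✓; |KA| = 20.60 ✓; ∠KAN = 141.5° ✓; |AN| = 30.10 ✓; ∠(AN, NB) = 90.00° ✓; |NB| = 25.80 ✗.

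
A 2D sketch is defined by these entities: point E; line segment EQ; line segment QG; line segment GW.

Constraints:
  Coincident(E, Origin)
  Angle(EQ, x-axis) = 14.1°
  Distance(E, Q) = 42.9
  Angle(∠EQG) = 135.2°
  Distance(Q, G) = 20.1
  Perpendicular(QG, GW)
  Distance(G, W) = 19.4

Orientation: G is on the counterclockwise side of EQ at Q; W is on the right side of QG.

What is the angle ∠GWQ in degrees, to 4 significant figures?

46.02°

∠EQG = 135.2°, so QG runs at 14.1° + (180° − 135.2°) = 58.90° from the x-axis; with |QG| = 20.1, G = Q + 20.1·(cos 58.90°, sin 58.90°) = (51.99, 27.66). QG is perpendicular to GW; with |GW| = 19.4 on the right of QG, W = G + 19.4·(0.8563, -0.5165) = (68.60, 17.64). Then cos ∠GWQ = WG·WQ / (|WG||WQ|), giving 46.02°.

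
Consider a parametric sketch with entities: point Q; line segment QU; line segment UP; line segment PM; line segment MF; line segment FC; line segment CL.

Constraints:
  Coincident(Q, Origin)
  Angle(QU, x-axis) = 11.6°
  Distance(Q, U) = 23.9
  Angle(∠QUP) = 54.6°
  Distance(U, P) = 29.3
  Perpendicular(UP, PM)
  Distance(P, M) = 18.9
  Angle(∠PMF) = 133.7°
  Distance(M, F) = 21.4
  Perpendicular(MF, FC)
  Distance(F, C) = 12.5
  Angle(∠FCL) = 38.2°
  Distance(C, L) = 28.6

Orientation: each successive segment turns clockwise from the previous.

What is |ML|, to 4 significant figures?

10.64

Q is at the origin; QU runs at 11.6° with length 23.9, so U = (23.41, 4.806). ∠QUP = 54.6° gives UP at -113.8° from the x-axis; with |UP| = 29.3, P = (11.59, -22.00). UP ⟂ PM, so PM runs at 156.2°; with |PM| = 18.9, M = (-5.705, -14.38). ∠PMF = 133.7° gives MF at 109.9° from the x-axis; with |MF| = 21.4, F = (-12.99, 5.747). MF ⟂ FC, so FC runs at 19.90°; with |FC| = 12.5, C = (-1.235, 10.00). ∠FCL = 38.2° gives CL at -121.9° from the x-axis; with |CL| = 28.6, L = (-16.35, -14.28). Then |ML| = |L − M| = 10.64.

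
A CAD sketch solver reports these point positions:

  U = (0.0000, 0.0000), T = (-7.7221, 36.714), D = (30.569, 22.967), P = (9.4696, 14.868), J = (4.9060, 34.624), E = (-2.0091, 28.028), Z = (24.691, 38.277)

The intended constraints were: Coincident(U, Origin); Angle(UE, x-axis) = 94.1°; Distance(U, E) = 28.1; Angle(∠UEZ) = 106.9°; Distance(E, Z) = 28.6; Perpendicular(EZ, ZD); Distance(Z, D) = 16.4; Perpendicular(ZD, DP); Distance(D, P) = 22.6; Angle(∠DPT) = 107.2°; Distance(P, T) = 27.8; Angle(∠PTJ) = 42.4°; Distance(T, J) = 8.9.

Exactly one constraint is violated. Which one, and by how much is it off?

Distance(T, J) = 8.9 — off by 3.90.

U = (0.00, 0.00) ✓; UE at 94.10° ✓; |UE| = 28.10 ✓; ∠UEZ = 106.9° ✓; |EZ| = 28.60 ✓; ∠(EZ, ZD) = 90.00° ✓; |ZD| = 16.40 ✓; ∠(ZD, DP) = 90.00° ✓; |DP| = 22.60 ✓; ∠DPT = 107.2° ✓; |PT| = 27.80 ✓; ∠PTJ = 42.40° ✓; |TJ| = 12.80 ✗.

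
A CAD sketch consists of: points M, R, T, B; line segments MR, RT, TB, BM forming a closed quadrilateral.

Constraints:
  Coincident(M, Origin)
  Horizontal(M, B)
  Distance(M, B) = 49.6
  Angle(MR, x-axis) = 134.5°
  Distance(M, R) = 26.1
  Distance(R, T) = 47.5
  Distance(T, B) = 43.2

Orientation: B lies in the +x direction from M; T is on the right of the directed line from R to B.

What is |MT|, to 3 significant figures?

21.8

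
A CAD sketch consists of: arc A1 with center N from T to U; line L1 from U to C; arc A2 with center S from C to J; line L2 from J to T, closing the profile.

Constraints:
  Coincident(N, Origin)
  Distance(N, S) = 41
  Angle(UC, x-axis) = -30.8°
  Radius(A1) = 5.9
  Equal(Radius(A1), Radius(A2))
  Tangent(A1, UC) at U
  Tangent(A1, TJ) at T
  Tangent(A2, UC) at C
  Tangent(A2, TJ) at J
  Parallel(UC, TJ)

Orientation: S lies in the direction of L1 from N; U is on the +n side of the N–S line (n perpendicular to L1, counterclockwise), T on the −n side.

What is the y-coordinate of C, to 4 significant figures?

-15.93

The slot axis is L1's direction at -30.8°, so u = (cos -30.8°, sin -30.8°) = (0.8590, -0.5120) and n = (−sin -30.8°, cos -30.8°) = (0.5120, 0.8590). N is at the origin and S lies 41.0 along u from N, so S = 41.0·u = (35.22, -20.99). Tangency of A1 to both parallel lines with radius 5.9 puts U and T at N ± 5.9·n: U = (3.021, 5.068), T = (-3.021, -5.068). Equal radii place C and J the same way about S: C = S + 5.9·n = (38.24, -15.93), J = S − 5.9·n = (32.20, -26.06). So C.y = -15.93.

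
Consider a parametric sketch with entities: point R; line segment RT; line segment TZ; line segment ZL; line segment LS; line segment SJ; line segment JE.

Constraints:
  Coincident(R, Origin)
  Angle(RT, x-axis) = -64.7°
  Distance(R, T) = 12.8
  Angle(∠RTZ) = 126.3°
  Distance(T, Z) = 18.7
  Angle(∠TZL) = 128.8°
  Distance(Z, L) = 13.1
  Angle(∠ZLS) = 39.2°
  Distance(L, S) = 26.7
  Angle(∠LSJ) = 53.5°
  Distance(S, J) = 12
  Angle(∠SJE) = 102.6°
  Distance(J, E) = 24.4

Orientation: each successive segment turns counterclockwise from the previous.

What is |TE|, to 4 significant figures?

31.53

R is at the origin; RT runs at -64.7° with length 12.8, so T = (5.470, -11.57). ∠RTZ = 126.3° gives TZ at -11.00° from the x-axis; with |TZ| = 18.7, Z = (23.83, -15.14). ∠TZL = 128.8° gives ZL at 40.20° from the x-axis; with |ZL| = 13.1, L = (33.83, -6.685). ∠ZLS = 39.2° gives LS at -179.0° from the x-axis; with |LS| = 26.7, S = (7.136, -7.151). ∠LSJ = 53.5° gives SJ at -52.50° from the x-axis; with |SJ| = 12.0, J = (14.44, -16.67). ∠SJE = 102.6° gives JE at 24.90° from the x-axis; with |JE| = 24.4, E = (36.57, -6.398). Then |TE| = |E − T| = 31.53.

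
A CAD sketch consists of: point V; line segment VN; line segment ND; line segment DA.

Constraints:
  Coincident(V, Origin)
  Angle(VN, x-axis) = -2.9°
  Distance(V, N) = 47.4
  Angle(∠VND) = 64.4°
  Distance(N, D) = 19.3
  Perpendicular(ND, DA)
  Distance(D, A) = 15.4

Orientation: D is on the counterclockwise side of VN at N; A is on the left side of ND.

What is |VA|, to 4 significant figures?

27.37

∠VND = 64.4°, so ND runs at -2.9° + (180° − 64.4°) = 112.7° from the x-axis; with |ND| = 19.3, D = N + 19.3·(cos 112.7°, sin 112.7°) = (39.89, 15.41). ND is perpendicular to DA; with |DA| = 15.4 on the left of ND, A = D + 15.4·(-0.9225, -0.3859) = (25.68, 9.464). Then |VA| = |A − V| = 27.37.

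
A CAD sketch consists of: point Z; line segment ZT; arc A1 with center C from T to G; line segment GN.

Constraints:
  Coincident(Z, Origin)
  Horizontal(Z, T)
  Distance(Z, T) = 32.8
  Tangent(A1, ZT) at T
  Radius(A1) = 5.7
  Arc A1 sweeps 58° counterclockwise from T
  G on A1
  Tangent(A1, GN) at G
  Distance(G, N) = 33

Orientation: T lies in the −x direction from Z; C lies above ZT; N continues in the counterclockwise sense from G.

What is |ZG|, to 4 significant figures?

28.09

Z is at the origin; ZT is horizontal with |ZT| = 32.8 and T on the −x side, so T = (-32.80, 0.000). The tangent condition forces CT to be normal to ZT, so C = T + (0, 5.7) = (-32.80, 5.700). On A1, T sits at bearing -90° from C; a 58° counterclockwise sweep puts G at bearing -32°, so G = C + 5.7·(cos -32°, sin -32°) = (-27.97, 2.679). Then |ZG| = |G − Z| = 28.09.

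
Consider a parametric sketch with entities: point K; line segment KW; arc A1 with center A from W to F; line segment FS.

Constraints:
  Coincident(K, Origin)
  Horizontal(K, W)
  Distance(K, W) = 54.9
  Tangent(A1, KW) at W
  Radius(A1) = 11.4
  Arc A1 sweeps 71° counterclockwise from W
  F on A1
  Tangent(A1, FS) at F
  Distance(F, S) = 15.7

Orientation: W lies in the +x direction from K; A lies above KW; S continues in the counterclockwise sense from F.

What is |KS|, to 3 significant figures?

74.3

On A1, W sits at bearing -90° from A; a 71° counterclockwise sweep puts F at bearing -19°, so F = A + 11.4·(cos -19°, sin -19°) = (65.7, 7.69). A1 meets FS tangentially, so AF is at right angles to FS, so FS runs along (−sin -19°, cos -19°); with |FS| = 15.7, S = (70.8, 22.5). Then |KS| = |S − K| = 74.3.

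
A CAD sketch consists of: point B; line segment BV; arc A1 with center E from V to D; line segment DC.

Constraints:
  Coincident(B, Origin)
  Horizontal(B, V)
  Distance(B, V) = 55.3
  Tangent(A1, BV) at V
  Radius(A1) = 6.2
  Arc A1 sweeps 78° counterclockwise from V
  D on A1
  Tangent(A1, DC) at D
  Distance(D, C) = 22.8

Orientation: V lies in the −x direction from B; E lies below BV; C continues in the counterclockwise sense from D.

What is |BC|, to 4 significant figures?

71.49

B is at the origin; B and V share the same y with |BV| = 55.3 and V on the −x side, so V = (-55.30, 0.000). Tangency of A1 to BV means the radius EV is perpendicular to BV, so E = V + (0, -6.2) = (-55.30, -6.200). On A1, V sits at bearing 90° from E; a 78° counterclockwise sweep puts D at bearing 168°, so D = E + 6.2·(cos 168°, sin 168°) = (-61.36, -4.911). Since A1 is tangent to DC there, ED ⟂ DC, so DC runs along (−sin 168°, cos 168°); with |DC| = 22.8, C = (-66.10, -27.21). Then |BC| = |C − B| = 71.49.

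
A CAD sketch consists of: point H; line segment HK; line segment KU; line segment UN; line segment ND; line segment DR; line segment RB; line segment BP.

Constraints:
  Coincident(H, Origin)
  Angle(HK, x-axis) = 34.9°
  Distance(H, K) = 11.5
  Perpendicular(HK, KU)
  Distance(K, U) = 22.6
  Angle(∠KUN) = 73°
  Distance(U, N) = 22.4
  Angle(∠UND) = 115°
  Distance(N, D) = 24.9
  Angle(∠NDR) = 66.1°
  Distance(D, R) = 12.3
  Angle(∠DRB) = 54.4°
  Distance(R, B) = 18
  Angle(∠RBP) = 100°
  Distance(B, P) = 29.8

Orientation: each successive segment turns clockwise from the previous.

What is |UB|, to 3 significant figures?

31.8

H is at the origin; HK runs at 34.9° with length 11.5, so K = (9.43, 6.58). The perpendicularity gives KU at right angles to HK, so KU runs at -55.1°; with |KU| = 22.6, U = (22.4, -12.0). ∠KUN = 73.0° gives UN at -162° from the x-axis; with |UN| = 22.4, N = (1.05, -18.8). ∠UND = 115.0° gives ND at 133° from the x-axis; with |ND| = 24.9, D = (-15.9, -0.600). ∠NDR = 66.1° gives DR at 19.0° from the x-axis; with |DR| = 12.3, R = (-4.27, 3.40). ∠DRB = 54.4° gives RB at -107° from the x-axis; with |RB| = 18.0, B = (-9.42, -13.8). Then |UB| = |B − U| = 31.8.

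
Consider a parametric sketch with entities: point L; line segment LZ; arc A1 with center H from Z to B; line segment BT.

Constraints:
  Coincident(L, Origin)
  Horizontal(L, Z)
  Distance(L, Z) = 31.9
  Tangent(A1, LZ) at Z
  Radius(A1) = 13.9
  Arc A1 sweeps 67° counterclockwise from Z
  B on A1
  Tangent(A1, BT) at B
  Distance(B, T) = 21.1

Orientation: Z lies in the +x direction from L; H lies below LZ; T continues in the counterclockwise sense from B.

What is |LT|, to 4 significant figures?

29.93

L is at the origin; L and Z share the same y with |LZ| = 31.9 and Z on the +x side, so Z = (31.90, 0.000). Since A1 is tangent to LZ there, HZ ⟂ LZ, so H = Z + (0, -13.9) = (31.90, -13.90). On A1, Z sits at bearing 90° from H; a 67° counterclockwise sweep puts B at bearing 157°, so B = H + 13.9·(cos 157°, sin 157°) = (19.10, -8.469). A1 meets BT tangentially, so HB is at right angles to BT, so BT runs along (−sin 157°, cos 157°); with |BT| = 21.1, T = (10.86, -27.89). Then |LT| = |T − L| = 29.93.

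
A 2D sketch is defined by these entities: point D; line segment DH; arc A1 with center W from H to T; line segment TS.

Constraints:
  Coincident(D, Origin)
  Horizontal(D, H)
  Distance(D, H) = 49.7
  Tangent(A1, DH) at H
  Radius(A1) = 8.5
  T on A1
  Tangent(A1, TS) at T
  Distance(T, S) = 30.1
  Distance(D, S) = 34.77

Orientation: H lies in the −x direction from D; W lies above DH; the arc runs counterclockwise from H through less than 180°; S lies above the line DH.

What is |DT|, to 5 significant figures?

43.390

Checks: ∠(WH, HD) = 90.00° ✓; |WT| = 8.500 ✓; ∠(WT, TS) = 90.00° ✓; |TS| = 30.10 ✓; |DS| = 34.77 ✓.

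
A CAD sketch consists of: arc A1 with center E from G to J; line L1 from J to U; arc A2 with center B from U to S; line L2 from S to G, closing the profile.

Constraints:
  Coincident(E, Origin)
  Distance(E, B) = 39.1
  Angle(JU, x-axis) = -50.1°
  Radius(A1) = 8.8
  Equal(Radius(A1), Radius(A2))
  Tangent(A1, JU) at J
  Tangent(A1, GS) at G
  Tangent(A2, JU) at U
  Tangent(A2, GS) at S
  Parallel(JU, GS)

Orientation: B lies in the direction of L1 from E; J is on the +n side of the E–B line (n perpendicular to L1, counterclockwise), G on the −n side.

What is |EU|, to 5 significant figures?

40.078

The slot axis is L1's direction at -50.1°, so u = (cos -50.1°, sin -50.1°) = (0.64145, -0.76717) and n = (−sin -50.1°, cos -50.1°) = (0.76717, 0.64145). E is at the origin and B lies 39.1 along u from E, so B = 39.1·u = (25.081, -29.996). Tangency of A1 to both parallel lines with radius 8.8 puts J and G at E ± 8.8·n: J = (6.7511, 5.6448), G = (-6.7511, -5.6448). Equal radii place U and S the same way about B: U = B + 8.8·n = (31.832, -24.351), S = B − 8.8·n = (18.330, -35.641). Then |EU| = |U − E| = 40.078.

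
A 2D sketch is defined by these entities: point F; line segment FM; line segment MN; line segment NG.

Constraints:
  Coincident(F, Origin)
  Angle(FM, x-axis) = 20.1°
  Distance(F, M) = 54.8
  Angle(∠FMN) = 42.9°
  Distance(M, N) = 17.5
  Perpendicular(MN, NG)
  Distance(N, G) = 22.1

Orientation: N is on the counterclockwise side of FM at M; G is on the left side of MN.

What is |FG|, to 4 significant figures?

27.27

∠FMN = 42.9°, so MN runs at 20.1° + (180° − 42.9°) = 157.2° from the x-axis; with |MN| = 17.5, N = M + 17.5·(cos 157.2°, sin 157.2°) = (35.33, 25.61). The perpendicularity gives NG at right angles to MN; with |NG| = 22.1 on the left of MN, G = N + 22.1·(-0.3875, -0.9219) = (26.77, 5.241). Then |FG| = |G − F| = 27.27.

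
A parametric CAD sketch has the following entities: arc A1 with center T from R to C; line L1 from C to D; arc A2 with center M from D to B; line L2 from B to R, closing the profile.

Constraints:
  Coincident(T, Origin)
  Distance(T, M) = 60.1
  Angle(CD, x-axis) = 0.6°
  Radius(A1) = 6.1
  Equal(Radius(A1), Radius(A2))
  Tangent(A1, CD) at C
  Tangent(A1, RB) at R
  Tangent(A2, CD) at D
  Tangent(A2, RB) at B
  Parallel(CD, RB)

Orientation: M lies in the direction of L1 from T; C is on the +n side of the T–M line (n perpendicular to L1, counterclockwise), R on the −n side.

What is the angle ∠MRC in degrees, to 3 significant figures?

84.2°

The slot axis is L1's direction at 0.6°, so u = (cos 0.6°, sin 0.6°) = (1.00, 0.0105) and n = (−sin 0.6°, cos 0.6°) = (-0.0105, 1.00). T is at the origin and M lies 60.1 along u from T, so M = 60.1·u = (60.1, 0.629). Tangency of A1 to both parallel lines with radius 6.1 puts C and R at T ± 6.1·n: C = (-0.0639, 6.10), R = (0.0639, -6.10). Then cos ∠MRC = RM·RC / (|RM||RC|), giving 84.2°.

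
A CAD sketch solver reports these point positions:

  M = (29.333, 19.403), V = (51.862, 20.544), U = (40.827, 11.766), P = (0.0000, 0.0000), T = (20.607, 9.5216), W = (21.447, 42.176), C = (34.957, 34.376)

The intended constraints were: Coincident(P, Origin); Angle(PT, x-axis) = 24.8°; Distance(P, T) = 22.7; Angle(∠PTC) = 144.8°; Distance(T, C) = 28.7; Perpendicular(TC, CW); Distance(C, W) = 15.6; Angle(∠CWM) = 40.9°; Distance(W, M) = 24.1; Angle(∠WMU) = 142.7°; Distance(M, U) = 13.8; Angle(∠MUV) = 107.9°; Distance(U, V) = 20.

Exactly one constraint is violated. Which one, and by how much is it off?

Distance(U, V) = 20 — off by 5.90.

P = (0.00, 0.00) ✓; PT at 24.80° ✓; |PT| = 22.70 ✓; ∠PTC = 144.8° ✓; |TC| = 28.70 ✓; ∠(TC, CW) = 90.00° ✓; |CW| = 15.60 ✓; ∠CWM = 40.90° ✓; |WM| = 24.10 ✓; ∠WMU = 142.7° ✓; |MU| = 13.80 ✓; ∠MUV = 107.9° ✓; |UV| = 14.10 ✗.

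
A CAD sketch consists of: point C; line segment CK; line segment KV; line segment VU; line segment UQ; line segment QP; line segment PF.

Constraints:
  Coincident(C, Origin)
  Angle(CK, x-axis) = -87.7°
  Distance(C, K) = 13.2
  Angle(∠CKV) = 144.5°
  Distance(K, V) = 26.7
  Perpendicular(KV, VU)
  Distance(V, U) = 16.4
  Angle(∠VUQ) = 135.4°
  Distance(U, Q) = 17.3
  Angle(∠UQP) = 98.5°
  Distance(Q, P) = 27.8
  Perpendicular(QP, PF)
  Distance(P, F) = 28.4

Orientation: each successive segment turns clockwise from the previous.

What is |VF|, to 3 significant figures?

20.8

C is at the origin; CK runs at -87.7° with length 13.2, so K = (0.530, -13.2). ∠CKV = 144.5° gives KV at -123° from the x-axis; with |KV| = 26.7, V = (-14.1, -35.5). KV ⟂ VU, so VU runs at 147°; with |VU| = 16.4, U = (-27.8, -26.6). ∠VUQ = 135.4° gives UQ at 102° from the x-axis; with |UQ| = 17.3, Q = (-31.5, -9.64). ∠UQP = 98.5° gives QP at 20.7° from the x-axis; with |QP| = 27.8, P = (-5.46, 0.185). QP ⟂ PF, so PF runs at -69.3°; with |PF| = 28.4, F = (4.57, -26.4). Then |VF| = |F − V| = 20.8.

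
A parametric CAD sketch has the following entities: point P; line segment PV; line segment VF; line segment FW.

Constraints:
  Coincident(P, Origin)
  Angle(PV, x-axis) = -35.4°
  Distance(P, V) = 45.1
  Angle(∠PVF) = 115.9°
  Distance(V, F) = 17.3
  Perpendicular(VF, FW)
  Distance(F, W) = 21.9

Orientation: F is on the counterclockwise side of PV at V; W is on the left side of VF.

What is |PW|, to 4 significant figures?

41.44

P is at the origin; PV runs at -35.4° with length 45.1, so V = 45.1·(cos -35.4°, sin -35.4°) = (36.76, -26.13). ∠PVF = 115.9°, so VF runs at -35.4° + (180° − 115.9°) = 28.70° from the x-axis; with |VF| = 17.3, F = V + 17.3·(cos 28.70°, sin 28.70°) = (51.94, -17.82). VF is perpendicular to FW; with |FW| = 21.9 on the left of VF, W = F + 21.9·(-0.4802, 0.8771) = (41.42, 1.392). Then |PW| = |W − P| = 41.44.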